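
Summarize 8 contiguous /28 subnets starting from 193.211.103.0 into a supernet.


Original prefix: /28
Number of subnets: 8 = 2^3
New prefix = 28 - 3 = 25
Supernet: 193.211.103.0/25


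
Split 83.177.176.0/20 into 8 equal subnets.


New prefix = 20 + 3 = 23
Each subnet has 512 addresses
  83.177.176.0/23
  83.177.178.0/23
  83.177.180.0/23
  83.177.182.0/23
  83.177.184.0/23
  83.177.186.0/23
  83.177.188.0/23
  83.177.190.0/23
Subnets: 83.177.176.0/23, 83.177.178.0/23, 83.177.180.0/23, 83.177.182.0/23, 83.177.184.0/23, 83.177.186.0/23, 83.177.188.0/23, 83.177.190.0/23


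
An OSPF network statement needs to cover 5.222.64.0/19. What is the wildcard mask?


Subnet mask: 255.255.224.0
Wildcard = 255.255.255.255 - subnet mask
255 - 255 = 0
255 - 255 = 0
255 - 224 = 31
255 - 0 = 255
Wildcard: 0.0.31.255


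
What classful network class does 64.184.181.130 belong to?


First octet: 64
Binary: 01000000
0xxxxxxx -> Class A (1-126)
Class A, default mask 255.0.0.0 (/8)


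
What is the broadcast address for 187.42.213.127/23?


Network: 187.42.212.0/23
Host bits = 9
Set all host bits to 1:
Broadcast: 187.42.213.255


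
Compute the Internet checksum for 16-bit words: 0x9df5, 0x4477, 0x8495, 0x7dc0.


Sum all words (with carry folding):
+ 0x9df5 = 0x9df5
+ 0x4477 = 0xe26c
+ 0x8495 = 0x6702
+ 0x7dc0 = 0xe4c2
One's complement: ~0xe4c2
Checksum = 0x1b3d


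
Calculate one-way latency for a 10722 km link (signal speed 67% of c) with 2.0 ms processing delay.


Speed = 0.67 * 3e5 km/s = 201000 km/s
Propagation delay = 10722 / 201000 = 0.0533 s = 53.3433 ms
Processing delay = 2.0 ms
Total one-way latency = 55.3433 ms


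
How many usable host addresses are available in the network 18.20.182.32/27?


Host bits = 32 - 27 = 5
Total addresses = 2^5 = 32
Usable = total - 2 (network and broadcast)
Usable hosts: 30


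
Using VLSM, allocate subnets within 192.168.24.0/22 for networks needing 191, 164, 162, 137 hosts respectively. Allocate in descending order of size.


191 hosts -> /24 (254 usable): 192.168.24.0/24
164 hosts -> /24 (254 usable): 192.168.25.0/24
162 hosts -> /24 (254 usable): 192.168.26.0/24
137 hosts -> /24 (254 usable): 192.168.27.0/24
Allocation: 192.168.24.0/24 (191 hosts, 254 usable); 192.168.25.0/24 (164 hosts, 254 usable); 192.168.26.0/24 (162 hosts, 254 usable); 192.168.27.0/24 (137 hosts, 254 usable)


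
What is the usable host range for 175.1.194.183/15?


Network: 175.0.0.0
Broadcast: 175.1.255.255
First usable = network + 1
Last usable = broadcast - 1
Range: 175.0.0.1 to 175.1.255.254


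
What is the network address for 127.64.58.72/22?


IP:   01111111.01000000.00111010.01001000
Mask: 11111111.11111111.11111100.00000000
AND operation:
Net:  01111111.01000000.00111000.00000000
Network: 127.64.56.0/22


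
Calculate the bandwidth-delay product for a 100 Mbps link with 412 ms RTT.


BDP = bandwidth * RTT
= 100 Mbps * 412 ms
= 100 * 1e6 * 412 / 1000 bits
= 41200000 bits
= 5150000 bytes
= 5029.2969 KB
BDP = 41200000 bits (5150000 bytes)


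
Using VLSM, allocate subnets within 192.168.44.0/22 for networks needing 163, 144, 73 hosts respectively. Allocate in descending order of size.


163 hosts -> /24 (254 usable): 192.168.44.0/24
144 hosts -> /24 (254 usable): 192.168.45.0/24
73 hosts -> /25 (126 usable): 192.168.46.0/25
Allocation: 192.168.44.0/24 (163 hosts, 254 usable); 192.168.45.0/24 (144 hosts, 254 usable); 192.168.46.0/25 (73 hosts, 126 usable)


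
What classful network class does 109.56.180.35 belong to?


First octet: 109
Binary: 01101101
0xxxxxxx -> Class A (1-126)
Class A, default mask 255.0.0.0 (/8)


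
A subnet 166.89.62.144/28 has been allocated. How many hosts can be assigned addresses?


Host bits = 32 - 28 = 4
Total addresses = 2^4 = 16
Usable = total - 2 (network and broadcast)
Usable hosts: 14


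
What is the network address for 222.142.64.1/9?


IP:   11011110.10001110.01000000.00000001
Mask: 11111111.10000000.00000000.00000000
AND operation:
Net:  11011110.10000000.00000000.00000000
Network: 222.128.0.0/9


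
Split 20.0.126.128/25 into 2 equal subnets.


New prefix = 25 + 1 = 26
Each subnet has 64 addresses
  20.0.126.128/26
  20.0.126.192/26
Subnets: 20.0.126.128/26, 20.0.126.192/26


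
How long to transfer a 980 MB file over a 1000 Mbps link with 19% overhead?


Effective throughput = 1000 * (1 - 19/100) = 810 Mbps
File size in Mb = 980 * 8 = 7840 Mb
Time = 7840 / 810
Time = 9.679 seconds


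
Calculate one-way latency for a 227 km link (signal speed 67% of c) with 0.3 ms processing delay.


Speed = 0.67 * 3e5 km/s = 201000 km/s
Propagation delay = 227 / 201000 = 0.0011 s = 1.1294 ms
Processing delay = 0.3 ms
Total one-way latency = 1.4294 ms


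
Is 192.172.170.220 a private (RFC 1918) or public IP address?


RFC 1918 private ranges:
  10.0.0.0/8 (10.0.0.0 - 10.255.255.255)
  172.16.0.0/12 (172.16.0.0 - 172.31.255.255)
  192.168.0.0/16 (192.168.0.0 - 192.168.255.255)
Public (not in any RFC 1918 range)


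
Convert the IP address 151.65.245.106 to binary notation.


151 = 10010111
65 = 01000001
245 = 11110101
106 = 01101010
Binary: 10010111.01000001.11110101.01101010


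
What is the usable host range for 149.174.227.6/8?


Network: 149.0.0.0
Broadcast: 149.255.255.255
First usable = network + 1
Last usable = broadcast - 1
Range: 149.0.0.1 to 149.255.255.254


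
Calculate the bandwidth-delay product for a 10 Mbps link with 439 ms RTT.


BDP = bandwidth * RTT
= 10 Mbps * 439 ms
= 10 * 1e6 * 439 / 1000 bits
= 4390000 bits
= 548750 bytes
= 535.8887 KB
BDP = 4390000 bits (548750 bytes)


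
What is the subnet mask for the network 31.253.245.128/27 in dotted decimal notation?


/27 means 27 network bits, 5 host bits
Binary: 11111111111111111111111111100000
Mask: 255.255.255.224


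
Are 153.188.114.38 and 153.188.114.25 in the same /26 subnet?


Mask: 255.255.255.192
153.188.114.38 AND mask = 153.188.114.0
153.188.114.25 AND mask = 153.188.114.0
Yes, same subnet (153.188.114.0)


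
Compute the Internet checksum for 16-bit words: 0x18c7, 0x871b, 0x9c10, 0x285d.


Sum all words (with carry folding):
+ 0x18c7 = 0x18c7
+ 0x871b = 0x9fe2
+ 0x9c10 = 0x3bf3
+ 0x285d = 0x6450
One's complement: ~0x6450
Checksum = 0x9baf


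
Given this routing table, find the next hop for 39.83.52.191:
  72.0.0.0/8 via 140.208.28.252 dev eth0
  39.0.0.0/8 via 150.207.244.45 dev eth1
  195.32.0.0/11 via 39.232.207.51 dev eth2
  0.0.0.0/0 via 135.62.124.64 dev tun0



Longest prefix match for 39.83.52.191:
  /8 72.0.0.0: no
  /8 39.0.0.0: MATCH
  /11 195.32.0.0: no
  /0 0.0.0.0: MATCH
Selected: next-hop 150.207.244.45 via eth1 (matched /8)


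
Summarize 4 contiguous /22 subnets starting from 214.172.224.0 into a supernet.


Original prefix: /22
Number of subnets: 4 = 2^2
New prefix = 22 - 2 = 20
Supernet: 214.172.224.0/20


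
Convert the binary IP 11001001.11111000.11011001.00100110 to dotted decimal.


11001001 = 201
11111000 = 248
11011001 = 217
00100110 = 38
IP: 201.248.217.38


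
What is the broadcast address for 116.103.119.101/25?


Network: 116.103.119.0/25
Host bits = 7
Set all host bits to 1:
Broadcast: 116.103.119.127


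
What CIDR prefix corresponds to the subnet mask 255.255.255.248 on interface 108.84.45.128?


Binary: 11111111.11111111.11111111.11111000
Count leading 1s
Prefix: /29


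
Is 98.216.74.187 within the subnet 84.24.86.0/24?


Subnet network: 84.24.86.0
Test IP AND mask: 98.216.74.0
No, 98.216.74.187 is not in 84.24.86.0/24


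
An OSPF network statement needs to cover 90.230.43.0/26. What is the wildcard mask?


Subnet mask: 255.255.255.192
Wildcard = 255.255.255.255 - subnet mask
255 - 255 = 0
255 - 255 = 0
255 - 255 = 0
255 - 192 = 63
Wildcard: 0.0.0.63


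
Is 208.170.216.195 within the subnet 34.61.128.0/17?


Subnet network: 34.61.128.0
Test IP AND mask: 208.170.128.0
No, 208.170.216.195 is not in 34.61.128.0/17


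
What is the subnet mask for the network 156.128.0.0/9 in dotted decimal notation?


/9 means 9 network bits, 23 host bits
Binary: 11111111100000000000000000000000
Mask: 255.128.0.0


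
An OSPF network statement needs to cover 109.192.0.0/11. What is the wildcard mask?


Subnet mask: 255.224.0.0
Wildcard = 255.255.255.255 - subnet mask
255 - 255 = 0
255 - 224 = 31
255 - 0 = 255
255 - 0 = 255
Wildcard: 0.31.255.255


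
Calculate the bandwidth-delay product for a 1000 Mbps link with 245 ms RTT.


BDP = bandwidth * RTT
= 1000 Mbps * 245 ms
= 1000 * 1e6 * 245 / 1000 bits
= 245000000 bits
= 30625000 bytes
= 29907.2266 KB
BDP = 245000000 bits (30625000 bytes)


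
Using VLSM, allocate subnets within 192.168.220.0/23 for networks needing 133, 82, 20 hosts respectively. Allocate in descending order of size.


133 hosts -> /24 (254 usable): 192.168.220.0/24
82 hosts -> /25 (126 usable): 192.168.221.0/25
20 hosts -> /27 (30 usable): 192.168.221.128/27
Allocation: 192.168.220.0/24 (133 hosts, 254 usable); 192.168.221.0/25 (82 hosts, 126 usable); 192.168.221.128/27 (20 hosts, 30 usable)


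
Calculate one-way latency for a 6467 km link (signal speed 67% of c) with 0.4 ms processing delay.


Speed = 0.67 * 3e5 km/s = 201000 km/s
Propagation delay = 6467 / 201000 = 0.0322 s = 32.1741 ms
Processing delay = 0.4 ms
Total one-way latency = 32.5741 ms


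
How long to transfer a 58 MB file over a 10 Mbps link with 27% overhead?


Effective throughput = 10 * (1 - 27/100) = 7.3 Mbps
File size in Mb = 58 * 8 = 464 Mb
Time = 464 / 7.3
Time = 63.5616 seconds


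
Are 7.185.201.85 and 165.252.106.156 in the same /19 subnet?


Mask: 255.255.224.0
7.185.201.85 AND mask = 7.185.192.0
165.252.106.156 AND mask = 165.252.96.0
No, different subnets (7.185.192.0 vs 165.252.96.0)


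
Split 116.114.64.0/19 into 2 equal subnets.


New prefix = 19 + 1 = 20
Each subnet has 4096 addresses
  116.114.64.0/20
  116.114.80.0/20
Subnets: 116.114.64.0/20, 116.114.80.0/20


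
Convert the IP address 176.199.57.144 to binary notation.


176 = 10110000
199 = 11000111
57 = 00111001
144 = 10010000
Binary: 10110000.11000111.00111001.10010000


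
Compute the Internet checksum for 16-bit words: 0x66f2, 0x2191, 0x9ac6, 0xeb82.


Sum all words (with carry folding):
+ 0x66f2 = 0x66f2
+ 0x2191 = 0x8883
+ 0x9ac6 = 0x234a
+ 0xeb82 = 0x0ecd
One's complement: ~0x0ecd
Checksum = 0xf132


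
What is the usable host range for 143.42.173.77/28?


Network: 143.42.173.64
Broadcast: 143.42.173.79
First usable = network + 1
Last usable = broadcast - 1
Range: 143.42.173.65 to 143.42.173.78


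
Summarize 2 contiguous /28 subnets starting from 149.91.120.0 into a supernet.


Original prefix: /28
Number of subnets: 2 = 2^1
New prefix = 28 - 1 = 27
Supernet: 149.91.120.0/27


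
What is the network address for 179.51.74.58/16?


IP:   10110011.00110011.01001010.00111010
Mask: 11111111.11111111.00000000.00000000
AND operation:
Net:  10110011.00110011.00000000.00000000
Network: 179.51.0.0/16


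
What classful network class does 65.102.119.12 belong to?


First octet: 65
Binary: 01000001
0xxxxxxx -> Class A (1-126)
Class A, default mask 255.0.0.0 (/8)


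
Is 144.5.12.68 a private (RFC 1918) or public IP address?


RFC 1918 private ranges:
  10.0.0.0/8 (10.0.0.0 - 10.255.255.255)
  172.16.0.0/12 (172.16.0.0 - 172.31.255.255)
  192.168.0.0/16 (192.168.0.0 - 192.168.255.255)
Public (not in any RFC 1918 range)


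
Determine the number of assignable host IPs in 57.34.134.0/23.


Host bits = 32 - 23 = 9
Total addresses = 2^9 = 512
Usable = total - 2 (network and broadcast)
Usable hosts: 510


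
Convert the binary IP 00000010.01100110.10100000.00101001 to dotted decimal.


00000010 = 2
01100110 = 102
10100000 = 160
00101001 = 41
IP: 2.102.160.41


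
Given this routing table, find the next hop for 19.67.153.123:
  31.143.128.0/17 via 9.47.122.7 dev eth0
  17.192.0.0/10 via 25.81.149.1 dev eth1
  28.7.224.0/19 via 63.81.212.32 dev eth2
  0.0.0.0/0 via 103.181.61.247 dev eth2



Longest prefix match for 19.67.153.123:
  /17 31.143.128.0: no
  /10 17.192.0.0: no
  /19 28.7.224.0: no
  /0 0.0.0.0: MATCH
Selected: next-hop 103.181.61.247 via eth2 (matched /0)


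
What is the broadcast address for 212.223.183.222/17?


Network: 212.223.128.0/17
Host bits = 15
Set all host bits to 1:
Broadcast: 212.223.255.255


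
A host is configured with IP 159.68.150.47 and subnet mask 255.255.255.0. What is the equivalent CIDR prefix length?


Binary: 11111111.11111111.11111111.00000000
Count leading 1s
Prefix: /24


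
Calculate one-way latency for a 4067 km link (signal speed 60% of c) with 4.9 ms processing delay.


Speed = 0.6 * 3e5 km/s = 180000 km/s
Propagation delay = 4067 / 180000 = 0.0226 s = 22.5944 ms
Processing delay = 4.9 ms
Total one-way latency = 27.4944 ms


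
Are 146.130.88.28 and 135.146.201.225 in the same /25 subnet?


Mask: 255.255.255.128
146.130.88.28 AND mask = 146.130.88.0
135.146.201.225 AND mask = 135.146.201.128
No, different subnets (146.130.88.0 vs 135.146.201.128)


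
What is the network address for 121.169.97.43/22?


IP:   01111001.10101001.01100001.00101011
Mask: 11111111.11111111.11111100.00000000
AND operation:
Net:  01111001.10101001.01100000.00000000
Network: 121.169.96.0/22


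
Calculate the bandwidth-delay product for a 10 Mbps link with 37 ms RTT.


BDP = bandwidth * RTT
= 10 Mbps * 37 ms
= 10 * 1e6 * 37 / 1000 bits
= 370000 bits
= 46250 bytes
= 45.166 KB
BDP = 370000 bits (46250 bytes)


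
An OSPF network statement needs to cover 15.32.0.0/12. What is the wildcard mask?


Subnet mask: 255.240.0.0
Wildcard = 255.255.255.255 - subnet mask
255 - 255 = 0
255 - 240 = 15
255 - 0 = 255
255 - 0 = 255
Wildcard: 0.15.255.255


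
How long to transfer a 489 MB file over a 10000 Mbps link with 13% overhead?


Effective throughput = 10000 * (1 - 13/100) = 8700 Mbps
File size in Mb = 489 * 8 = 3912 Mb
Time = 3912 / 8700
Time = 0.4497 seconds


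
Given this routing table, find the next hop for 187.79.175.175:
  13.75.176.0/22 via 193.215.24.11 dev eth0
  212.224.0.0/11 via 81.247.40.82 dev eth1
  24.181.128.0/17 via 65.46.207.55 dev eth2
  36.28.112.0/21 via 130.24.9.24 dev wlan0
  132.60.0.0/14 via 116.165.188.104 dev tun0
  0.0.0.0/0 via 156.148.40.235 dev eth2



Longest prefix match for 187.79.175.175:
  /22 13.75.176.0: no
  /11 212.224.0.0: no
  /17 24.181.128.0: no
  /21 36.28.112.0: no
  /14 132.60.0.0: no
  /0 0.0.0.0: MATCH
Selected: next-hop 156.148.40.235 via eth2 (matched /0)


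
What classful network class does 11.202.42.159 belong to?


First octet: 11
Binary: 00001011
0xxxxxxx -> Class A (1-126)
Class A, default mask 255.0.0.0 (/8)


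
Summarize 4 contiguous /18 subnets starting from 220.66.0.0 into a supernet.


Original prefix: /18
Number of subnets: 4 = 2^2
New prefix = 18 - 2 = 16
Supernet: 220.66.0.0/16


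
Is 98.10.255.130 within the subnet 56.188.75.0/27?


Subnet network: 56.188.75.0
Test IP AND mask: 98.10.255.128
No, 98.10.255.130 is not in 56.188.75.0/27


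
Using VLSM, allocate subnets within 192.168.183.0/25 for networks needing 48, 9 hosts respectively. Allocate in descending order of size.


48 hosts -> /26 (62 usable): 192.168.183.0/26
9 hosts -> /28 (14 usable): 192.168.183.64/28
Allocation: 192.168.183.0/26 (48 hosts, 62 usable); 192.168.183.64/28 (9 hosts, 14 usable)


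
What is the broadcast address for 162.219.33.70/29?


Network: 162.219.33.64/29
Host bits = 3
Set all host bits to 1:
Broadcast: 162.219.33.71


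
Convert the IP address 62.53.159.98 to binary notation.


62 = 00111110
53 = 00110101
159 = 10011111
98 = 01100010
Binary: 00111110.00110101.10011111.01100010


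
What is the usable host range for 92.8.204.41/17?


Network: 92.8.128.0
Broadcast: 92.8.255.255
First usable = network + 1
Last usable = broadcast - 1
Range: 92.8.128.1 to 92.8.255.254


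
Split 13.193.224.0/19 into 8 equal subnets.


New prefix = 19 + 3 = 22
Each subnet has 1024 addresses
  13.193.224.0/22
  13.193.228.0/22
  13.193.232.0/22
  13.193.236.0/22
  13.193.240.0/22
  13.193.244.0/22
  13.193.248.0/22
  13.193.252.0/22
Subnets: 13.193.224.0/22, 13.193.228.0/22, 13.193.232.0/22, 13.193.236.0/22, 13.193.240.0/22, 13.193.244.0/22, 13.193.248.0/22, 13.193.252.0/22


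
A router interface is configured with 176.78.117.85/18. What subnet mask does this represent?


/18 means 18 network bits, 14 host bits
Binary: 11111111111111111100000000000000
Mask: 255.255.192.0


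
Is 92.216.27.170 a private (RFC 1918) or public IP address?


RFC 1918 private ranges:
  10.0.0.0/8 (10.0.0.0 - 10.255.255.255)
  172.16.0.0/12 (172.16.0.0 - 172.31.255.255)
  192.168.0.0/16 (192.168.0.0 - 192.168.255.255)
Public (not in any RFC 1918 range)


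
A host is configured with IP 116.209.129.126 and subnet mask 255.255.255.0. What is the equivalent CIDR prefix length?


Binary: 11111111.11111111.11111111.00000000
Count leading 1s
Prefix: /24


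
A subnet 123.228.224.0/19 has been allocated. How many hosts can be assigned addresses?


Host bits = 32 - 19 = 13
Total addresses = 2^13 = 8192
Usable = total - 2 (network and broadcast)
Usable hosts: 8190


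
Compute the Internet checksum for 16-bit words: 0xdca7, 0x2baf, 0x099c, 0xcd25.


Sum all words (with carry folding):
+ 0xdca7 = 0xdca7
+ 0x2baf = 0x0857
+ 0x099c = 0x11f3
+ 0xcd25 = 0xdf18
One's complement: ~0xdf18
Checksum = 0x20e7


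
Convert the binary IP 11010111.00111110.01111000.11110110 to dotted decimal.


11010111 = 215
00111110 = 62
01111000 = 120
11110110 = 246
IP: 215.62.120.246


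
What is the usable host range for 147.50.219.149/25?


Network: 147.50.219.128
Broadcast: 147.50.219.255
First usable = network + 1
Last usable = broadcast - 1
Range: 147.50.219.129 to 147.50.219.254


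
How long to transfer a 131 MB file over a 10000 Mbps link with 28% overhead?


Effective throughput = 10000 * (1 - 28/100) = 7200 Mbps
File size in Mb = 131 * 8 = 1048 Mb
Time = 1048 / 7200
Time = 0.1456 seconds


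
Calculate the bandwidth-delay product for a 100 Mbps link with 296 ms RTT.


BDP = bandwidth * RTT
= 100 Mbps * 296 ms
= 100 * 1e6 * 296 / 1000 bits
= 29600000 bits
= 3700000 bytes
= 3613.2812 KB
BDP = 29600000 bits (3700000 bytes)


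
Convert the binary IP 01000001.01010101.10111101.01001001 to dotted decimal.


01000001 = 65
01010101 = 85
10111101 = 189
01001001 = 73
IP: 65.85.189.73


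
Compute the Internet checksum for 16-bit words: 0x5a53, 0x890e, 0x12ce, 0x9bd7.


Sum all words (with carry folding):
+ 0x5a53 = 0x5a53
+ 0x890e = 0xe361
+ 0x12ce = 0xf62f
+ 0x9bd7 = 0x9207
One's complement: ~0x9207
Checksum = 0x6df8


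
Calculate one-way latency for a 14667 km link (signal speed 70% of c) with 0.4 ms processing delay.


Speed = 0.7 * 3e5 km/s = 210000 km/s
Propagation delay = 14667 / 210000 = 0.0698 s = 69.8429 ms
Processing delay = 0.4 ms
Total one-way latency = 70.2429 ms


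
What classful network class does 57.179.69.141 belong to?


First octet: 57
Binary: 00111001
0xxxxxxx -> Class A (1-126)
Class A, default mask 255.0.0.0 (/8)


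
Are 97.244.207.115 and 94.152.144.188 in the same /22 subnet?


Mask: 255.255.252.0
97.244.207.115 AND mask = 97.244.204.0
94.152.144.188 AND mask = 94.152.144.0
No, different subnets (97.244.204.0 vs 94.152.144.0)


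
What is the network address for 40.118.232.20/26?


IP:   00101000.01110110.11101000.00010100
Mask: 11111111.11111111.11111111.11000000
AND operation:
Net:  00101000.01110110.11101000.00000000
Network: 40.118.232.0/26


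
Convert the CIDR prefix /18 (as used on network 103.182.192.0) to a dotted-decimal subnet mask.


/18 means 18 network bits, 14 host bits
Binary: 11111111111111111100000000000000
Mask: 255.255.192.0


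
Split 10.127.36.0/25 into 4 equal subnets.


New prefix = 25 + 2 = 27
Each subnet has 32 addresses
  10.127.36.0/27
  10.127.36.32/27
  10.127.36.64/27
  10.127.36.96/27
Subnets: 10.127.36.0/27, 10.127.36.32/27, 10.127.36.64/27, 10.127.36.96/27


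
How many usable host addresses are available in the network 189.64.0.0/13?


Host bits = 32 - 13 = 19
Total addresses = 2^19 = 524288
Usable = total - 2 (network and broadcast)
Usable hosts: 524286


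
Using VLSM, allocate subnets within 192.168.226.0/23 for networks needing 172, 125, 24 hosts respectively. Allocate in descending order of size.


172 hosts -> /24 (254 usable): 192.168.226.0/24
125 hosts -> /25 (126 usable): 192.168.227.0/25
24 hosts -> /27 (30 usable): 192.168.227.128/27
Allocation: 192.168.226.0/24 (172 hosts, 254 usable); 192.168.227.0/25 (125 hosts, 126 usable); 192.168.227.128/27 (24 hosts, 30 usable)


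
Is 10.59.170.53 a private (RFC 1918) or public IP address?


RFC 1918 private ranges:
  10.0.0.0/8 (10.0.0.0 - 10.255.255.255)
  172.16.0.0/12 (172.16.0.0 - 172.31.255.255)
  192.168.0.0/16 (192.168.0.0 - 192.168.255.255)
Private (in 10.0.0.0/8)


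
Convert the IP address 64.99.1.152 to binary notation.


64 = 01000000
99 = 01100011
1 = 00000001
152 = 10011000
Binary: 01000000.01100011.00000001.10011000


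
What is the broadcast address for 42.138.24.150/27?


Network: 42.138.24.128/27
Host bits = 5
Set all host bits to 1:
Broadcast: 42.138.24.159


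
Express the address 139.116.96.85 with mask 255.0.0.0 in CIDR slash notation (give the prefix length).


Binary: 11111111.00000000.00000000.00000000
Count leading 1s
Prefix: /8


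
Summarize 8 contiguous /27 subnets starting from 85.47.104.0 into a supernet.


Original prefix: /27
Number of subnets: 8 = 2^3
New prefix = 27 - 3 = 24
Supernet: 85.47.104.0/24


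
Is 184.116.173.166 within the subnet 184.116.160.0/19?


Subnet network: 184.116.160.0
Test IP AND mask: 184.116.160.0
Yes, 184.116.173.166 is in 184.116.160.0/19


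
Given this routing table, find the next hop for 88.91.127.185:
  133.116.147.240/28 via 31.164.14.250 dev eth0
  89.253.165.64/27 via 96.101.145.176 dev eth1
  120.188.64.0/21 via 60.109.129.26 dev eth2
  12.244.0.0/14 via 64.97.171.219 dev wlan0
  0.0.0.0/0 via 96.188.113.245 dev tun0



Longest prefix match for 88.91.127.185:
  /28 133.116.147.240: no
  /27 89.253.165.64: no
  /21 120.188.64.0: no
  /14 12.244.0.0: no
  /0 0.0.0.0: MATCH
Selected: next-hop 96.188.113.245 via tun0 (matched /0)


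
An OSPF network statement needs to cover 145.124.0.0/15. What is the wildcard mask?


Subnet mask: 255.254.0.0
Wildcard = 255.255.255.255 - subnet mask
255 - 255 = 0
255 - 254 = 1
255 - 0 = 255
255 - 0 = 255
Wildcard: 0.1.255.255


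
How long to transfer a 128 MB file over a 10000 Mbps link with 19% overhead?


Effective throughput = 10000 * (1 - 19/100) = 8100.0 Mbps
File size in Mb = 128 * 8 = 1024 Mb
Time = 1024 / 8100.0
Time = 0.1264 seconds


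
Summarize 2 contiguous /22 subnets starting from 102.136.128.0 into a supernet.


Original prefix: /22
Number of subnets: 2 = 2^1
New prefix = 22 - 1 = 21
Supernet: 102.136.128.0/21


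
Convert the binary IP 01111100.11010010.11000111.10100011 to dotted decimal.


01111100 = 124
11010010 = 210
11000111 = 199
10100011 = 163
IP: 124.210.199.163


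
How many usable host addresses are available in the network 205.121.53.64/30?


Host bits = 32 - 30 = 2
Total addresses = 2^2 = 4
Usable = total - 2 (network and broadcast)
Usable hosts: 2


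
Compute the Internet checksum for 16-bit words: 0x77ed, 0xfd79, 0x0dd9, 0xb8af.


Sum all words (with carry folding):
+ 0x77ed = 0x77ed
+ 0xfd79 = 0x7567
+ 0x0dd9 = 0x8340
+ 0xb8af = 0x3bf0
One's complement: ~0x3bf0
Checksum = 0xc40f


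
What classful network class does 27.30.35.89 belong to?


First octet: 27
Binary: 00011011
0xxxxxxx -> Class A (1-126)
Class A, default mask 255.0.0.0 (/8)


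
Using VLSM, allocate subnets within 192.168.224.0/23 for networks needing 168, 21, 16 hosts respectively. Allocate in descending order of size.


168 hosts -> /24 (254 usable): 192.168.224.0/24
21 hosts -> /27 (30 usable): 192.168.225.0/27
16 hosts -> /27 (30 usable): 192.168.225.32/27
Allocation: 192.168.224.0/24 (168 hosts, 254 usable); 192.168.225.0/27 (21 hosts, 30 usable); 192.168.225.32/27 (16 hosts, 30 usable)


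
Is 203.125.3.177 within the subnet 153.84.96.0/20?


Subnet network: 153.84.96.0
Test IP AND mask: 203.125.0.0
No, 203.125.3.177 is not in 153.84.96.0/20


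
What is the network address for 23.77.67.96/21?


IP:   00010111.01001101.01000011.01100000
Mask: 11111111.11111111.11111000.00000000
AND operation:
Net:  00010111.01001101.01000000.00000000
Network: 23.77.64.0/21


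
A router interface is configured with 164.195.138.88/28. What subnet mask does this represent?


/28 means 28 network bits, 4 host bits
Binary: 11111111111111111111111111110000
Mask: 255.255.255.240


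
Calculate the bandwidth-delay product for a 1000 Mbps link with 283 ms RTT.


BDP = bandwidth * RTT
= 1000 Mbps * 283 ms
= 1000 * 1e6 * 283 / 1000 bits
= 283000000 bits
= 35375000 bytes
= 34545.8984 KB
BDP = 283000000 bits (35375000 bytes)


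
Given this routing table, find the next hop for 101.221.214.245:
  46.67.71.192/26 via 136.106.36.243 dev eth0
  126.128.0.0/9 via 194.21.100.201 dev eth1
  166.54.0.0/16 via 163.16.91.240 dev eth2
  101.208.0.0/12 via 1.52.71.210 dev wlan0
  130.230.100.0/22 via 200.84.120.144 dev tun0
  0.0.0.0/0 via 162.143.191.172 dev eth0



Longest prefix match for 101.221.214.245:
  /26 46.67.71.192: no
  /9 126.128.0.0: no
  /16 166.54.0.0: no
  /12 101.208.0.0: MATCH
  /22 130.230.100.0: no
  /0 0.0.0.0: MATCH
Selected: next-hop 1.52.71.210 via wlan0 (matched /12)


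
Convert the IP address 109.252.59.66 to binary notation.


109 = 01101101
252 = 11111100
59 = 00111011
66 = 01000010
Binary: 01101101.11111100.00111011.01000010


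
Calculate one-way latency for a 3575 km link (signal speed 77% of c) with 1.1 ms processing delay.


Speed = 0.77 * 3e5 km/s = 231000 km/s
Propagation delay = 3575 / 231000 = 0.0155 s = 15.4762 ms
Processing delay = 1.1 ms
Total one-way latency = 16.5762 ms


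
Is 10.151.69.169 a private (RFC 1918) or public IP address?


RFC 1918 private ranges:
  10.0.0.0/8 (10.0.0.0 - 10.255.255.255)
  172.16.0.0/12 (172.16.0.0 - 172.31.255.255)
  192.168.0.0/16 (192.168.0.0 - 192.168.255.255)
Private (in 10.0.0.0/8)


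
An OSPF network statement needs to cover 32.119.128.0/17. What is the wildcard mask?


Subnet mask: 255.255.128.0
Wildcard = 255.255.255.255 - subnet mask
255 - 255 = 0
255 - 255 = 0
255 - 128 = 127
255 - 0 = 255
Wildcard: 0.0.127.255


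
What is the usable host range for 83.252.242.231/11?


Network: 83.224.0.0
Broadcast: 83.255.255.255
First usable = network + 1
Last usable = broadcast - 1
Range: 83.224.0.1 to 83.255.255.254


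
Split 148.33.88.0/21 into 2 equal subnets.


New prefix = 21 + 1 = 22
Each subnet has 1024 addresses
  148.33.88.0/22
  148.33.92.0/22
Subnets: 148.33.88.0/22, 148.33.92.0/22


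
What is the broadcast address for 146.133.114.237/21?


Network: 146.133.112.0/21
Host bits = 11
Set all host bits to 1:
Broadcast: 146.133.119.255


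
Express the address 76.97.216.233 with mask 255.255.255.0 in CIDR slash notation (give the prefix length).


Binary: 11111111.11111111.11111111.00000000
Count leading 1s
Prefix: /24


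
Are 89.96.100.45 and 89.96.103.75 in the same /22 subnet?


Mask: 255.255.252.0
89.96.100.45 AND mask = 89.96.100.0
89.96.103.75 AND mask = 89.96.100.0
Yes, same subnet (89.96.100.0)


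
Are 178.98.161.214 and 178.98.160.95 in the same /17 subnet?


Mask: 255.255.128.0
178.98.161.214 AND mask = 178.98.128.0
178.98.160.95 AND mask = 178.98.128.0
Yes, same subnet (178.98.128.0)


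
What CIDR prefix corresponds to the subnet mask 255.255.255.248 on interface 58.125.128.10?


Binary: 11111111.11111111.11111111.11111000
Count leading 1s
Prefix: /29


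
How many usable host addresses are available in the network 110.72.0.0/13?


Host bits = 32 - 13 = 19
Total addresses = 2^19 = 524288
Usable = total - 2 (network and broadcast)
Usable hosts: 524286


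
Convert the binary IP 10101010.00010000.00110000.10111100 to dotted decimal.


10101010 = 170
00010000 = 16
00110000 = 48
10111100 = 188
IP: 170.16.48.188


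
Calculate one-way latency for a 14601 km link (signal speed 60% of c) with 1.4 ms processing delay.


Speed = 0.6 * 3e5 km/s = 180000 km/s
Propagation delay = 14601 / 180000 = 0.0811 s = 81.1167 ms
Processing delay = 1.4 ms
Total one-way latency = 82.5167 ms


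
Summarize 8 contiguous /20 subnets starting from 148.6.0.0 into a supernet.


Original prefix: /20
Number of subnets: 8 = 2^3
New prefix = 20 - 3 = 17
Supernet: 148.6.0.0/17


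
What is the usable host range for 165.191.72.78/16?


Network: 165.191.0.0
Broadcast: 165.191.255.255
First usable = network + 1
Last usable = broadcast - 1
Range: 165.191.0.1 to 165.191.255.254


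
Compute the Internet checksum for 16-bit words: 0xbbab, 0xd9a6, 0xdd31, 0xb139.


Sum all words (with carry folding):
+ 0xbbab = 0xbbab
+ 0xd9a6 = 0x9552
+ 0xdd31 = 0x7284
+ 0xb139 = 0x23be
One's complement: ~0x23be
Checksum = 0xdc41


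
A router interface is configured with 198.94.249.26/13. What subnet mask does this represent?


/13 means 13 network bits, 19 host bits
Binary: 11111111111110000000000000000000
Mask: 255.248.0.0


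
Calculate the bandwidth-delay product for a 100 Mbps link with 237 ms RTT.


BDP = bandwidth * RTT
= 100 Mbps * 237 ms
= 100 * 1e6 * 237 / 1000 bits
= 23700000 bits
= 2962500 bytes
= 2893.0664 KB
BDP = 23700000 bits (2962500 bytes)


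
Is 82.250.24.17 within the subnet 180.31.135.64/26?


Subnet network: 180.31.135.64
Test IP AND mask: 82.250.24.0
No, 82.250.24.17 is not in 180.31.135.64/26


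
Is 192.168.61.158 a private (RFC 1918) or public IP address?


RFC 1918 private ranges:
  10.0.0.0/8 (10.0.0.0 - 10.255.255.255)
  172.16.0.0/12 (172.16.0.0 - 172.31.255.255)
  192.168.0.0/16 (192.168.0.0 - 192.168.255.255)
Private (in 192.168.0.0/16)


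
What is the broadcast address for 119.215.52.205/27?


Network: 119.215.52.192/27
Host bits = 5
Set all host bits to 1:
Broadcast: 119.215.52.223


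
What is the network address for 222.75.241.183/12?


IP:   11011110.01001011.11110001.10110111
Mask: 11111111.11110000.00000000.00000000
AND operation:
Net:  11011110.01000000.00000000.00000000
Network: 222.64.0.0/12


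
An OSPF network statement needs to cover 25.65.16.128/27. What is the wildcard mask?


Subnet mask: 255.255.255.224
Wildcard = 255.255.255.255 - subnet mask
255 - 255 = 0
255 - 255 = 0
255 - 255 = 0
255 - 224 = 31
Wildcard: 0.0.0.31


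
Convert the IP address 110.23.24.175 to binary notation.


110 = 01101110
23 = 00010111
24 = 00011000
175 = 10101111
Binary: 01101110.00010111.00011000.10101111


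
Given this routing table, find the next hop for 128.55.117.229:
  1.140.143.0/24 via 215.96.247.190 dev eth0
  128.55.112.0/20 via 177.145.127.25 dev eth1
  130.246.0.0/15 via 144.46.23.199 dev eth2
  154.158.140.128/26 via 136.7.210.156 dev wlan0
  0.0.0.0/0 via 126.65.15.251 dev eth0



Longest prefix match for 128.55.117.229:
  /24 1.140.143.0: no
  /20 128.55.112.0: MATCH
  /15 130.246.0.0: no
  /26 154.158.140.128: no
  /0 0.0.0.0: MATCH
Selected: next-hop 177.145.127.25 via eth1 (matched /20)


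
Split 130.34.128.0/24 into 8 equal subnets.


New prefix = 24 + 3 = 27
Each subnet has 32 addresses
  130.34.128.0/27
  130.34.128.32/27
  130.34.128.64/27
  130.34.128.96/27
  130.34.128.128/27
  130.34.128.160/27
  130.34.128.192/27
  130.34.128.224/27
Subnets: 130.34.128.0/27, 130.34.128.32/27, 130.34.128.64/27, 130.34.128.96/27, 130.34.128.128/27, 130.34.128.160/27, 130.34.128.192/27, 130.34.128.224/27


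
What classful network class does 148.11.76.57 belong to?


First octet: 148
Binary: 10010100
10xxxxxx -> Class B (128-191)
Class B, default mask 255.255.0.0 (/16)


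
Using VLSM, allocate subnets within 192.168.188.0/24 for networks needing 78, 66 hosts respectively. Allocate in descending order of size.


78 hosts -> /25 (126 usable): 192.168.188.0/25
66 hosts -> /25 (126 usable): 192.168.188.128/25
Allocation: 192.168.188.0/25 (78 hosts, 126 usable); 192.168.188.128/25 (66 hosts, 126 usable)


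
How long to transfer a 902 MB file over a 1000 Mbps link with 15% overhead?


Effective throughput = 1000 * (1 - 15/100) = 850 Mbps
File size in Mb = 902 * 8 = 7216 Mb
Time = 7216 / 850
Time = 8.4894 seconds


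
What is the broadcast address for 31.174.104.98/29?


Network: 31.174.104.96/29
Host bits = 3
Set all host bits to 1:
Broadcast: 31.174.104.103


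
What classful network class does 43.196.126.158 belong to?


First octet: 43
Binary: 00101011
0xxxxxxx -> Class A (1-126)
Class A, default mask 255.0.0.0 (/8)


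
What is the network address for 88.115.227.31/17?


IP:   01011000.01110011.11100011.00011111
Mask: 11111111.11111111.10000000.00000000
AND operation:
Net:  01011000.01110011.10000000.00000000
Network: 88.115.128.0/17


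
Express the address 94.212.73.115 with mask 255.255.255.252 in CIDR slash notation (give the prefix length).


Binary: 11111111.11111111.11111111.11111100
Count leading 1s
Prefix: /30


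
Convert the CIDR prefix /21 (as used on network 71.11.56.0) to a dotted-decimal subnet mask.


/21 means 21 network bits, 11 host bits
Binary: 11111111111111111111100000000000
Mask: 255.255.248.0


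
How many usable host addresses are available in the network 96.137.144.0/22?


Host bits = 32 - 22 = 10
Total addresses = 2^10 = 1024
Usable = total - 2 (network and broadcast)
Usable hosts: 1022


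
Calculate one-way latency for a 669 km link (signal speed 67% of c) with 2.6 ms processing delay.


Speed = 0.67 * 3e5 km/s = 201000 km/s
Propagation delay = 669 / 201000 = 0.0033 s = 3.3284 ms
Processing delay = 2.6 ms
Total one-way latency = 5.9284 ms


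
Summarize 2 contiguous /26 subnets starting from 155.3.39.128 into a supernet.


Original prefix: /26
Number of subnets: 2 = 2^1
New prefix = 26 - 1 = 25
Supernet: 155.3.39.128/25


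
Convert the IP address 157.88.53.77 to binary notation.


157 = 10011101
88 = 01011000
53 = 00110101
77 = 01001101
Binary: 10011101.01011000.00110101.01001101


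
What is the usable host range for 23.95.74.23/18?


Network: 23.95.64.0
Broadcast: 23.95.127.255
First usable = network + 1
Last usable = broadcast - 1
Range: 23.95.64.1 to 23.95.127.254


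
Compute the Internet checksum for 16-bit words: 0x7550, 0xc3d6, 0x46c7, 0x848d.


Sum all words (with carry folding):
+ 0x7550 = 0x7550
+ 0xc3d6 = 0x3927
+ 0x46c7 = 0x7fee
+ 0x848d = 0x047c
One's complement: ~0x047c
Checksum = 0xfb83


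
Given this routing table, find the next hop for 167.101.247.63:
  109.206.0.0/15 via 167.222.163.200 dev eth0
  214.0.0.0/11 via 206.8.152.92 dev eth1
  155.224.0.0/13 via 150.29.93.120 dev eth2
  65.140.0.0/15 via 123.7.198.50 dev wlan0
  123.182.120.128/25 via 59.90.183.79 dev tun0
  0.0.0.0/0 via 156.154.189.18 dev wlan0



Longest prefix match for 167.101.247.63:
  /15 109.206.0.0: no
  /11 214.0.0.0: no
  /13 155.224.0.0: no
  /15 65.140.0.0: no
  /25 123.182.120.128: no
  /0 0.0.0.0: MATCH
Selected: next-hop 156.154.189.18 via wlan0 (matched /0)


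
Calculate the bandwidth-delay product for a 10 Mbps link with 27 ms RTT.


BDP = bandwidth * RTT
= 10 Mbps * 27 ms
= 10 * 1e6 * 27 / 1000 bits
= 270000 bits
= 33750 bytes
= 32.959 KB
BDP = 270000 bits (33750 bytes)


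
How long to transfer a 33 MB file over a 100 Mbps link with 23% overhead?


Effective throughput = 100 * (1 - 23/100) = 77 Mbps
File size in Mb = 33 * 8 = 264 Mb
Time = 264 / 77
Time = 3.4286 seconds


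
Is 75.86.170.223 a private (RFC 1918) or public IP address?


RFC 1918 private ranges:
  10.0.0.0/8 (10.0.0.0 - 10.255.255.255)
  172.16.0.0/12 (172.16.0.0 - 172.31.255.255)
  192.168.0.0/16 (192.168.0.0 - 192.168.255.255)
Public (not in any RFC 1918 range)


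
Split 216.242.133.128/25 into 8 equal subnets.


New prefix = 25 + 3 = 28
Each subnet has 16 addresses
  216.242.133.128/28
  216.242.133.144/28
  216.242.133.160/28
  216.242.133.176/28
  216.242.133.192/28
  216.242.133.208/28
  216.242.133.224/28
  216.242.133.240/28
Subnets: 216.242.133.128/28, 216.242.133.144/28, 216.242.133.160/28, 216.242.133.176/28, 216.242.133.192/28, 216.242.133.208/28, 216.242.133.224/28, 216.242.133.240/28


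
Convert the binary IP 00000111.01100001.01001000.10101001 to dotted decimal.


00000111 = 7
01100001 = 97
01001000 = 72
10101001 = 169
IP: 7.97.72.169


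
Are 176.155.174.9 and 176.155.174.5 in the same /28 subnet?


Mask: 255.255.255.240
176.155.174.9 AND mask = 176.155.174.0
176.155.174.5 AND mask = 176.155.174.0
Yes, same subnet (176.155.174.0)


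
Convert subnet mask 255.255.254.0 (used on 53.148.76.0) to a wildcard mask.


Subnet mask: 255.255.254.0
Wildcard = 255.255.255.255 - subnet mask
255 - 255 = 0
255 - 255 = 0
255 - 254 = 1
255 - 0 = 255
Wildcard: 0.0.1.255


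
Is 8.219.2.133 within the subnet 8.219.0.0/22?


Subnet network: 8.219.0.0
Test IP AND mask: 8.219.0.0
Yes, 8.219.2.133 is in 8.219.0.0/22


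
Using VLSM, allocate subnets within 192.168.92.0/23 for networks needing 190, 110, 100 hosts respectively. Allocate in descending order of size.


190 hosts -> /24 (254 usable): 192.168.92.0/24
110 hosts -> /25 (126 usable): 192.168.93.0/25
100 hosts -> /25 (126 usable): 192.168.93.128/25
Allocation: 192.168.92.0/24 (190 hosts, 254 usable); 192.168.93.0/25 (110 hosts, 126 usable); 192.168.93.128/25 (100 hosts, 126 usable)


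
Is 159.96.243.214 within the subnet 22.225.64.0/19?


Subnet network: 22.225.64.0
Test IP AND mask: 159.96.224.0
No, 159.96.243.214 is not in 22.225.64.0/19


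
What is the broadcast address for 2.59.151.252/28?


Network: 2.59.151.240/28
Host bits = 4
Set all host bits to 1:
Broadcast: 2.59.151.255


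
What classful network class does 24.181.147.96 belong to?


First octet: 24
Binary: 00011000
0xxxxxxx -> Class A (1-126)
Class A, default mask 255.0.0.0 (/8)


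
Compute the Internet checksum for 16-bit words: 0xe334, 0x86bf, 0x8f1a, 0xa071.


Sum all words (with carry folding):
+ 0xe334 = 0xe334
+ 0x86bf = 0x69f4
+ 0x8f1a = 0xf90e
+ 0xa071 = 0x9980
One's complement: ~0x9980
Checksum = 0x667f


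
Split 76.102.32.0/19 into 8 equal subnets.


New prefix = 19 + 3 = 22
Each subnet has 1024 addresses
  76.102.32.0/22
  76.102.36.0/22
  76.102.40.0/22
  76.102.44.0/22
  76.102.48.0/22
  76.102.52.0/22
  76.102.56.0/22
  76.102.60.0/22
Subnets: 76.102.32.0/22, 76.102.36.0/22, 76.102.40.0/22, 76.102.44.0/22, 76.102.48.0/22, 76.102.52.0/22, 76.102.56.0/22, 76.102.60.0/22


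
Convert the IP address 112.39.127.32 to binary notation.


112 = 01110000
39 = 00100111
127 = 01111111
32 = 00100000
Binary: 01110000.00100111.01111111.00100000


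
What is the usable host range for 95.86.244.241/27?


Network: 95.86.244.224
Broadcast: 95.86.244.255
First usable = network + 1
Last usable = broadcast - 1
Range: 95.86.244.225 to 95.86.244.254


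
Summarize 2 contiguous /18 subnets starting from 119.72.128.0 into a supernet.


Original prefix: /18
Number of subnets: 2 = 2^1
New prefix = 18 - 1 = 17
Supernet: 119.72.128.0/17


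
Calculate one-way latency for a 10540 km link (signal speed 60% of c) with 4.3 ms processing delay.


Speed = 0.6 * 3e5 km/s = 180000 km/s
Propagation delay = 10540 / 180000 = 0.0586 s = 58.5556 ms
Processing delay = 4.3 ms
Total one-way latency = 62.8556 ms


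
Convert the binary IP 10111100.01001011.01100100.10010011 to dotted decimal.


10111100 = 188
01001011 = 75
01100100 = 100
10010011 = 147
IP: 188.75.100.147
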